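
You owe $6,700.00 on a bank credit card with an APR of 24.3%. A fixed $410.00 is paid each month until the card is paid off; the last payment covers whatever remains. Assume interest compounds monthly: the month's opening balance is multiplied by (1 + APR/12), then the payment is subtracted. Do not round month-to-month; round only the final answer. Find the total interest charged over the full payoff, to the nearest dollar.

$1,518

Monthly rate r = 24.3%/12 = 2.025% = 0.02025.
Payoff takes n = ⌈−ln(1 − rB₀/P)/ln(1+r)⌉ = ⌈20.044⌉ = 21 payments; the last is $18.37.
Total paid = 20·$410.00 + $18.37 = $8,218.37.
Total interest = total paid − principal = $8,218.37 − $6,700.00 = $1,518.37.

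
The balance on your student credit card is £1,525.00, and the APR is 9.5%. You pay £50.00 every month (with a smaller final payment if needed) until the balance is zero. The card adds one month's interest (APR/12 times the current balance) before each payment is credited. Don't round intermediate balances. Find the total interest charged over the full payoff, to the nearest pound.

£227

Monthly rate r = 9.5%/12 = 0.791667% = 0.00791667.
Payoff takes n = ⌈−ln(1 − rB₀/P)/ln(1+r)⌉ = ⌈35.046⌉ = 36 payments; the last is £2.32.
Total paid = 35·£50.00 + £2.32 = £1,752.32.
Total interest = total paid − principal = £1,752.32 − £1,525.00 = £227.32.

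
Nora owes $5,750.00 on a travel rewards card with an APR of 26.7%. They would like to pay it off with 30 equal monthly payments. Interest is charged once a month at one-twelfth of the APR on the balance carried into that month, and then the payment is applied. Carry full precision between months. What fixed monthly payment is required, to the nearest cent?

Monthly rate r = 26.7%/12 = 2.225% = 0.02225.
Level-payment amortization: P = B₀·r / (1 − (1+r)^(−n)) = 5750.00·0.02225 / (1 − 1.02225^(−30)).
Denominator 1 − (1+r)^(−30) = 0.483242935.
P = 127.938 / 0.483242935 ≈ 264.75.

$264.75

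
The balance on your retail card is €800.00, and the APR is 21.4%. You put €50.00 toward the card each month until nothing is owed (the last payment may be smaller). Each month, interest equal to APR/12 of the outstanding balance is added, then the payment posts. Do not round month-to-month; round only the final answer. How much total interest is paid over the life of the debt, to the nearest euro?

€150

Monthly rate r = 21.4%/12 = 1.78333% = 0.0178333.
Payoff takes n = ⌈−ln(1 − rB₀/P)/ln(1+r)⌉ = ⌈19.005⌉ = 20 payments; the last is €0.26.
Total paid = 19·€50.00 + €0.26 = €950.26.
Total interest = total paid − principal = €950.26 − €800.00 = €150.26.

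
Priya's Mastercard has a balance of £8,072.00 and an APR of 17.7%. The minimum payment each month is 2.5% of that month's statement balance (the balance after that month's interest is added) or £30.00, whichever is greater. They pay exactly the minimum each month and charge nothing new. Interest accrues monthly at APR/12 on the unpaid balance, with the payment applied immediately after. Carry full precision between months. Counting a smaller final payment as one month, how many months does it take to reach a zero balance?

Monthly rate r = 17.7%/12 = 1.475% = 0.01475.
While 2.5% of the post-interest balance exceeds £30.00, each month B ← (B·(1+r))·(1 − 0.025), i.e. B shrinks by the factor (1+r)·0.975 = 0.98938.
This holds for months 1–180. Entering month 181 the balance is £1,181.52; 2.5% of the post-interest balance is now below £30.00, so the flat £30.00 minimum applies from here.
From month 181 a fixed £30.00 at rate r clears £1,181.52 in 60 more payments. Total: 180 + 60 = 240 months.

240 months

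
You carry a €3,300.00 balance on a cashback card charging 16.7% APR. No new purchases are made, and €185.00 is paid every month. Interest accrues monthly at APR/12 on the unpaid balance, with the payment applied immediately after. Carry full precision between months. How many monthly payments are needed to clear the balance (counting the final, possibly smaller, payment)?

21 months

Monthly rate r = 16.7%/12 = 1.39167% = 0.0139167.
Recurrence: B ← B·(1+r) − €185.00.
Month 1: interest €45.92; balance after payment €3,160.93.
Month 2: interest €43.99; balance after payment €3,019.91.
Closed form: n = −ln(1 − rB₀/P)/ln(1+r) = −ln(0.75176)/ln(1.01392) ≈ 20.646, so the balance reaches zero during payment 21.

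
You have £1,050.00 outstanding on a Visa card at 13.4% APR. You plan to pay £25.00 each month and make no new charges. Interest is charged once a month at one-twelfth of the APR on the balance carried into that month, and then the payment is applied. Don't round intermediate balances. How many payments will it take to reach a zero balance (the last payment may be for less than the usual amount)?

Monthly rate r = 13.4%/12 = 1.11667% = 0.0111667.
Recurrence: B ← B·(1+r) − £25.00.
Month 1: interest £11.72; balance after payment £1,036.72.
Month 2: interest £11.58; balance after payment £1,023.30.
Closed form: n = −ln(1 − rB₀/P)/ln(1+r) = −ln(0.531)/ln(1.01117) ≈ 57.002, so the balance reaches zero during payment 58.

58 payments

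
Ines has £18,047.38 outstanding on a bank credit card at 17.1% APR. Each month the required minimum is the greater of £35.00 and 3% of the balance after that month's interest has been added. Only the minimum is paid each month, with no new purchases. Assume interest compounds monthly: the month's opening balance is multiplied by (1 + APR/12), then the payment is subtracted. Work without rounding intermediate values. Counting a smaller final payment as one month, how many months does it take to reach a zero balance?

214 months

Monthly rate r = 17.1%/12 = 1.425% = 0.01425.
While 3% of the post-interest balance exceeds £35.00, each month B ← (B·(1+r))·(1 − 0.03), i.e. B shrinks by the factor (1+r)·0.97 = 0.98382.
This holds for months 1–169. Entering month 170 the balance is £1,146.42; 3% of the post-interest balance is now below £35.00, so the flat £35.00 minimum applies from here.
From month 170 a fixed £35.00 at rate r clears £1,146.42 in 45 more payments. Total: 169 + 45 = 214 months.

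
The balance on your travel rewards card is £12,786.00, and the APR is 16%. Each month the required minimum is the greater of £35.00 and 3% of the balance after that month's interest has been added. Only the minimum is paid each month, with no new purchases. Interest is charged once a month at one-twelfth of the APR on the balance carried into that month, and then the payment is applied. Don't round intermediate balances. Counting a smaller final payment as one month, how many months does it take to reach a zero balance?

184 months

Monthly rate r = 16%/12 = 1.33333% = 0.0133333.
While 3% of the post-interest balance exceeds £35.00, each month B ← (B·(1+r))·(1 − 0.03), i.e. B shrinks by the factor (1+r)·0.97 = 0.98293.
This holds for months 1–140. Entering month 141 the balance is £1,148.43; 3% of the post-interest balance is now below £35.00, so the flat £35.00 minimum applies from here.
From month 141 a fixed £35.00 at rate r clears £1,148.43 in 44 more payments. Total: 140 + 44 = 184 months.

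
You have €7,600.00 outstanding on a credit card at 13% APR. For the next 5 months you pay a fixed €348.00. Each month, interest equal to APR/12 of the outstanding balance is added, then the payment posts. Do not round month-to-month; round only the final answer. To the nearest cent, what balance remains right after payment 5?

Monthly rate r = 13%/12 = 1.08333% = 0.0108333.
Each month: B ← B·(1+r) − €348.00.
Month 1: interest €82.33; balance after payment €7,334.33.
Month 2: interest €79.46; balance after payment €7,065.79.
Month 3: interest €76.55; balance after payment €6,794.33.
Month 4: interest €73.61; balance after payment €6,519.94.
Month 5: interest €70.63; balance after payment €6,242.57.

€6,242.57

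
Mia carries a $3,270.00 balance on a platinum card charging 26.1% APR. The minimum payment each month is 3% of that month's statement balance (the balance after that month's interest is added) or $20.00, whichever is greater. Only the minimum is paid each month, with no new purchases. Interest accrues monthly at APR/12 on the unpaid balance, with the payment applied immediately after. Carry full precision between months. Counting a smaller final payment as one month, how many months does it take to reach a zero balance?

Monthly rate r = 26.1%/12 = 2.175% = 0.02175.
While 3% of the post-interest balance exceeds $20.00, each month B ← (B·(1+r))·(1 − 0.03), i.e. B shrinks by the factor (1+r)·0.97 = 0.9911.
This holds for months 1–181. Entering month 182 the balance is $648.06; 3% of the post-interest balance is now below $20.00, so the flat $20.00 minimum applies from here.
From month 182 a fixed $20.00 at rate r clears $648.06 in 57 more payments. Total: 181 + 57 = 238 months.

238 months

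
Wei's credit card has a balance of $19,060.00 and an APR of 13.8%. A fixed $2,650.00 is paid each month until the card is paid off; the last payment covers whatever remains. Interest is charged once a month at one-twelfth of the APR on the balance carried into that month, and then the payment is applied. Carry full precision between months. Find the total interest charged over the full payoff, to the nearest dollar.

$953

Monthly rate r = 13.8%/12 = 1.15% = 0.0115.
Payoff takes n = ⌈−ln(1 − rB₀/P)/ln(1+r)⌉ = ⌈7.550⌉ = 8 payments; the last is $1,462.54.
Total paid = 7·$2,650.00 + $1,462.54 = $20,012.54.
Total interest = total paid − principal = $20,012.54 − $19,060.00 = $952.54.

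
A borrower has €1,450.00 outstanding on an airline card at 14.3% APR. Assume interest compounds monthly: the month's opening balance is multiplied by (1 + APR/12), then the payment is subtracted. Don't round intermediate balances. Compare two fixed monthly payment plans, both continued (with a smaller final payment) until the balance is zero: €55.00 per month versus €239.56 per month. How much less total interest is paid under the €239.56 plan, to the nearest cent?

€236.74

Monthly rate r = 14.3%/12 = 1.19167% = 0.0119167.
At €55.00/mo: n = ⌈−ln(1 − rB₀/P)/ln(1+r)⌉ = 32 payments (last €45.95); total interest = total paid − €1,450.00 = €300.95.
At €239.56/mo: 7 payments (last €76.85); total interest €64.21.
Interest saved = €300.95 − €64.21 = €236.74.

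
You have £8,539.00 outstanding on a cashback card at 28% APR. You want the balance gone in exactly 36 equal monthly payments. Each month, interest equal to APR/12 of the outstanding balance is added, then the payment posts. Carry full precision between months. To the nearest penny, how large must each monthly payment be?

Monthly rate r = 28%/12 = 2.33333% = 0.0233333.
Level-payment amortization: P = B₀·r / (1 − (1+r)^(−n)) = 8539.00·0.0233333 / (1 − 1.02333^(−36)).
Denominator 1 − (1+r)^(−36) = 0.564103228.
P = 199.243 / 0.564103228 ≈ 353.20.

£353.20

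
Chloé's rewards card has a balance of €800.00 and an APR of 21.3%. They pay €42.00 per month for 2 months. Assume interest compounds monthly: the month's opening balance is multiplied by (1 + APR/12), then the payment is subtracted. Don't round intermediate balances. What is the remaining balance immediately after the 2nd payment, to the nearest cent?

€743.91

Monthly rate r = 21.3%/12 = 1.775% = 0.01775.
Each month: B ← B·(1+r) − €42.00.
Month 1: interest €14.20; balance after payment €772.20.
Month 2: interest €13.71; balance after payment €743.91.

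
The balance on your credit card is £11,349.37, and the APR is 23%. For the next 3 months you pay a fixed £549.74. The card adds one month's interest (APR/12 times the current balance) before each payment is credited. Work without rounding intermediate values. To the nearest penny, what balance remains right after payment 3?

£10,333.51

Monthly rate r = 23%/12 = 1.91667% = 0.0191667.
Each month: B ← B·(1+r) − £549.74.
Month 1: interest £217.53; balance after payment £11,017.16.
Month 2: interest £211.16; balance after payment £10,678.58.
Month 3: interest £204.67; balance after payment £10,333.51.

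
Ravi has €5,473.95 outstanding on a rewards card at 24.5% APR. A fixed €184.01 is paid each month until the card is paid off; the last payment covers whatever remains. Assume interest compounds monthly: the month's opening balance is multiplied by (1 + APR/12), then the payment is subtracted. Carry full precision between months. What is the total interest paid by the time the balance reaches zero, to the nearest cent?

Monthly rate r = 24.5%/12 = 2.04167% = 0.0204167.
Payoff takes n = ⌈−ln(1 − rB₀/P)/ln(1+r)⌉ = ⌈46.255⌉ = 47 payments; the last is €47.22.
Total paid = 46·€184.01 + €47.22 = €8,511.68.
Total interest = total paid − principal = €8,511.68 − €5,473.95 = €3,037.73.

€3,037.73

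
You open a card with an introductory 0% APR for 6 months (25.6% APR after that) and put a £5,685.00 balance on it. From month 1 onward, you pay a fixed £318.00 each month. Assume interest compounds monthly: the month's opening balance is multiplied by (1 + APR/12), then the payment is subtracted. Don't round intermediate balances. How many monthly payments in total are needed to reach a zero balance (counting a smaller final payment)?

20 months

Promo months 1–6 at r₀ = 0%/12 = 0; months 7+ at r₁ = 25.6%/12 = 0.0213333.
After month 6 (no interest yet): B = £5,685.00 − 6·£318.00 = £3,777.00.
Then at r₁ with £318.00/mo: n₂ = −ln(1 − r₁·B/P)/ln(1+r₁) ≈ 13.84 → 14 more payments.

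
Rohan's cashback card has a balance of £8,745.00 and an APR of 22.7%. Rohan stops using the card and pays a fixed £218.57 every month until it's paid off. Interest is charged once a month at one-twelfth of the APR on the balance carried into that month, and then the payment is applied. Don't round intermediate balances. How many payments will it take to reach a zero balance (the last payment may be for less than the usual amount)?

Monthly rate r = 22.7%/12 = 1.89167% = 0.0189167.
Recurrence: B ← B·(1+r) − £218.57.
Month 1: interest £165.43; balance after payment £8,691.86.
Month 2: interest £164.42; balance after payment £8,637.71.
Closed form: n = −ln(1 − rB₀/P)/ln(1+r) = −ln(0.24314)/ln(1.01892) ≈ 75.459, so the balance reaches zero during payment 76.

76 months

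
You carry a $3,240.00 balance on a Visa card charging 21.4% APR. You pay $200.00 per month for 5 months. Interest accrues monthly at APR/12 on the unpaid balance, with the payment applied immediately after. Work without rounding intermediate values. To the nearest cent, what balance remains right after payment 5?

$2,503.08

Monthly rate r = 21.4%/12 = 1.78333% = 0.0178333.
Each month: B ← B·(1+r) − $200.00.
Month 1: interest $57.78; balance after payment $3,097.78.
Month 2: interest $55.24; balance after payment $2,953.02.
Month 3: interest $52.66; balance after payment $2,805.69.
Month 4: interest $50.03; balance after payment $2,655.72.
Month 5: interest $47.36; balance after payment $2,503.08.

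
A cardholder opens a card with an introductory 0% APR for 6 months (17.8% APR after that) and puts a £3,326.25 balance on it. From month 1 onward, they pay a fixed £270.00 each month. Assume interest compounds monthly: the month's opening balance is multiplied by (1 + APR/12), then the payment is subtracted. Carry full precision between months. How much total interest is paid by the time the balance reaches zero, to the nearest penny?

£99.03

Promo months 1–6 at r₀ = 0%/12 = 0; months 7+ at r₁ = 17.8%/12 = 0.0148333.
After month 6 (no interest yet): B = £3,326.25 − 6·£270.00 = £1,706.25.
Then at r₁ with £270.00/mo: n₂ = −ln(1 − r₁·B/P)/ln(1+r₁) ≈ 6.68 → 7 more payments.
Total paid = 12·£270.00 + £185.28 = £3,425.28; interest = £3,425.28 − £3,326.25 = £99.03.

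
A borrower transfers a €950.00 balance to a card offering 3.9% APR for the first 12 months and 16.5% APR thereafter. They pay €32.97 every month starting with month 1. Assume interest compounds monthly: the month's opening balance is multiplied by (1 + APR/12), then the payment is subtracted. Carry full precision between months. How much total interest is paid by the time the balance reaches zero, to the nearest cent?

€120.82

Promo months 1–12 at r₀ = 3.9%/12 = 0.00325; months 13+ at r₁ = 16.5%/12 = 0.01375.
After month 12: iterate B ← B·(1+r₀) − €32.97 for 12 months → €584.93.
Then at r₁ with €32.97/mo: n₂ = −ln(1 − r₁·B/P)/ln(1+r₁) ≈ 20.48 → 21 more payments.
Total paid = 32·€32.97 + €15.78 = €1,070.82; interest = €1,070.82 − €950.00 = €120.82.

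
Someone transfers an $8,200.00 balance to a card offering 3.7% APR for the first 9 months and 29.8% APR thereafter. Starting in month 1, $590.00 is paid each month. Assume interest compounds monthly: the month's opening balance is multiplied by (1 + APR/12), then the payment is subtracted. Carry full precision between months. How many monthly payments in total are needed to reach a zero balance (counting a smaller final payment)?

15 months

Promo months 1–9 at r₀ = 3.7%/12 = 0.00308333; months 10+ at r₁ = 29.8%/12 = 0.0248333.
After month 9: iterate B ← B·(1+r₀) − $590.00 for 9 months → $3,054.41.
Then at r₁ with $590.00/mo: n₂ = −ln(1 − r₁·B/P)/ln(1+r₁) ≈ 5.61 → 6 more payments.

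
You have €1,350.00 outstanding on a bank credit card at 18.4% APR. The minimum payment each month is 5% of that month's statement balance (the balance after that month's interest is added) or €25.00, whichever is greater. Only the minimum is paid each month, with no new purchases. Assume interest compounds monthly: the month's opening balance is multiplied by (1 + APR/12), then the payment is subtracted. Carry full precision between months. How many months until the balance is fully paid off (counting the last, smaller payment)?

52 months

Monthly rate r = 18.4%/12 = 1.53333% = 0.0153333.
While 5% of the post-interest balance exceeds €25.00, each month B ← (B·(1+r))·(1 − 0.05), i.e. B shrinks by the factor (1+r)·0.95 = 0.96457.
This holds for months 1–28. Entering month 29 the balance is €491.63; 5% of the post-interest balance is now below €25.00, so the flat €25.00 minimum applies from here.
From month 29 a fixed €25.00 at rate r clears €491.63 in 24 more payments. Total: 28 + 24 = 52 months.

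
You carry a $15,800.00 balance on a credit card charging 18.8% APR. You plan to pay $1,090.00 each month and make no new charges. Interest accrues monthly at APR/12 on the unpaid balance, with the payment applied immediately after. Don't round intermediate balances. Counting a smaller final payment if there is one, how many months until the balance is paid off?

17 months

Monthly rate r = 18.8%/12 = 1.56667% = 0.0156667.
Recurrence: B ← B·(1+r) − $1,090.00.
Month 1: interest $247.53; balance after payment $14,957.53.
Month 2: interest $234.33; balance after payment $14,101.87.
Closed form: n = −ln(1 − rB₀/P)/ln(1+r) = −ln(0.77291)/ln(1.01567) ≈ 16.571, so the balance reaches zero during payment 17.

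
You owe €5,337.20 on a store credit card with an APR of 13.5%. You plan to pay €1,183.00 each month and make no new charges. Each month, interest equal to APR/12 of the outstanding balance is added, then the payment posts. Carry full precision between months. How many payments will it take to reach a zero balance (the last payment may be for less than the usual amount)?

5 payments

Monthly rate r = 13.5%/12 = 1.125% = 0.01125.
Recurrence: B ← B·(1+r) − €1,183.00.
Month 1: interest €60.04; balance after payment €4,214.24.
Month 2: interest €47.41; balance after payment €3,078.65.
Month 3: interest €34.63; balance after payment €1,930.29.
Month 4: interest €21.72; balance after payment €769.00.
Month 5: interest €8.65; balance after payment €0.00.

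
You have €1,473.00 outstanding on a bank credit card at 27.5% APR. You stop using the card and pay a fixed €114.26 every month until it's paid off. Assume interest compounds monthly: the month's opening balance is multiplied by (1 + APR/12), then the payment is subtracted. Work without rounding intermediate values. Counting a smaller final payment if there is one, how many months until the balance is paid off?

16 months

Monthly rate r = 27.5%/12 = 2.29167% = 0.0229167.
Recurrence: B ← B·(1+r) − €114.26.
Month 1: interest €33.76; balance after payment €1,392.50.
Month 2: interest €31.91; balance after payment €1,310.15.
Closed form: n = −ln(1 − rB₀/P)/ln(1+r) = −ln(0.70457)/ln(1.02292) ≈ 15.455, so the balance reaches zero during payment 16.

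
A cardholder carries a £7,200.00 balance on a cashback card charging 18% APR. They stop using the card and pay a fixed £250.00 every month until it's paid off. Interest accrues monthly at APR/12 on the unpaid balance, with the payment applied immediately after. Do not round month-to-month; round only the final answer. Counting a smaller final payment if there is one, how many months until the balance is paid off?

Monthly rate r = 18%/12 = 1.5% = 0.015.
Recurrence: B ← B·(1+r) − £250.00.
Month 1: interest £108.00; balance after payment £7,058.00.
Month 2: interest £105.87; balance after payment £6,913.87.
Closed form: n = −ln(1 − rB₀/P)/ln(1+r) = −ln(0.568)/ln(1.015) ≈ 37.991, so the balance reaches zero during payment 38.

38 payments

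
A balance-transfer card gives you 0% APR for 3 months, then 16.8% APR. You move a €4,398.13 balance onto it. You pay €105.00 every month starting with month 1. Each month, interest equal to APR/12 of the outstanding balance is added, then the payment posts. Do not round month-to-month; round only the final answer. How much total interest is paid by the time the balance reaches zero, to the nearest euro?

€1,855

Promo months 1–3 at r₀ = 0%/12 = 0; months 4+ at r₁ = 16.8%/12 = 0.014.
After month 3 (no interest yet): B = €4,398.13 − 3·€105.00 = €4,083.13.
Then at r₁ with €105.00/mo: n₂ = −ln(1 − r₁·B/P)/ln(1+r₁) ≈ 56.55 → 57 more payments.
Total paid = 59·€105.00 + €57.70 = €6,252.70; interest = €6,252.70 − €4,398.13 = €1,854.57.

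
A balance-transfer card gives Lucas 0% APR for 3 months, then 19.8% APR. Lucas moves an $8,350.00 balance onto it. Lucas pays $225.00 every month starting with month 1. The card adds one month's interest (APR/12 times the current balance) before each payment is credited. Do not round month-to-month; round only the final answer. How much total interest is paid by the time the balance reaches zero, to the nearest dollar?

Promo months 1–3 at r₀ = 0%/12 = 0; months 4+ at r₁ = 19.8%/12 = 0.0165.
After month 3 (no interest yet): B = $8,350.00 − 3·$225.00 = $7,675.00.
Then at r₁ with $225.00/mo: n₂ = −ln(1 − r₁·B/P)/ln(1+r₁) ≈ 50.56 → 51 more payments.
Total paid = 53·$225.00 + $126.57 = $12,051.57; interest = $12,051.57 − $8,350.00 = $3,701.57.

$3,702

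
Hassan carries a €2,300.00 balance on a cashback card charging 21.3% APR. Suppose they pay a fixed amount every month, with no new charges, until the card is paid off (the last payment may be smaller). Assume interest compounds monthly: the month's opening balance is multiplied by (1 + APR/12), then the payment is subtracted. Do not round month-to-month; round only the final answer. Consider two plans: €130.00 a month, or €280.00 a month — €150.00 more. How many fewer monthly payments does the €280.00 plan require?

Monthly rate r = 21.3%/12 = 1.775% = 0.01775.
At €130.00/mo: n = ⌈−ln(1 − rB₀/P)/ln(1+r)⌉ = 22 payments (last €55.35); total interest = total paid − €2,300.00 = €485.35.
At €280.00/mo: 9 payments (last €268.09); total interest €208.09.
Payments saved = 22 − 9 = 13.

13 fewer payments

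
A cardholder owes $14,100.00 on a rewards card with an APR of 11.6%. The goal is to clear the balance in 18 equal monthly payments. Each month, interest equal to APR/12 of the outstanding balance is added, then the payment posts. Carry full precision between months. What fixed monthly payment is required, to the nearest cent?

$857.23

Monthly rate r = 11.6%/12 = 0.966667% = 0.00966667.
Level-payment amortization: P = B₀·r / (1 − (1+r)^(−n)) = 14100.00·0.00966667 / (1 − 1.00967^(−18)).
Denominator 1 − (1+r)^(−18) = 0.159000641.
P = 136.3 / 0.159000641 ≈ 857.23.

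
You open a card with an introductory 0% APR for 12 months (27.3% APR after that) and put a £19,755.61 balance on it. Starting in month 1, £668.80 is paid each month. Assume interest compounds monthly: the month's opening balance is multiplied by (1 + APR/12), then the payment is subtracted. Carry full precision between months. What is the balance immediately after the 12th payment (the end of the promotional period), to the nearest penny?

Promo months 1–12 at r₀ = 0%/12 = 0; months 13+ at r₁ = 27.3%/12 = 0.02275.
After month 12 (no interest yet): B = £19,755.61 − 12·£668.80 = £11,730.01.

£11,730.01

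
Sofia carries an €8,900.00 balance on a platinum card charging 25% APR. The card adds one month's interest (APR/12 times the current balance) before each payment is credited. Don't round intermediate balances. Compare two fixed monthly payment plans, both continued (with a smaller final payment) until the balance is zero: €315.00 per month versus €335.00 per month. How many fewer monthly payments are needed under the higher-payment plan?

4 fewer payments

Monthly rate r = 25%/12 = 2.08333% = 0.0208333.
At €315.00/mo: n = ⌈−ln(1 − rB₀/P)/ln(1+r)⌉ = 44 payments (last €24.97); total interest = total paid − €8,900.00 = €4,669.97.
At €335.00/mo: 40 payments (last €34.84); total interest €4,199.84.
Payments saved = 44 − 40 = 4.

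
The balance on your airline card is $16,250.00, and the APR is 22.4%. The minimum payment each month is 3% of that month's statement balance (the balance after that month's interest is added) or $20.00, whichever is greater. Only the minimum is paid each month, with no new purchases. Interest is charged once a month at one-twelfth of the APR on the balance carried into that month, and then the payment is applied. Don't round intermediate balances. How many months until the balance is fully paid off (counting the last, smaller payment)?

320 months

Monthly rate r = 22.4%/12 = 1.86667% = 0.0186667.
While 3% of the post-interest balance exceeds $20.00, each month B ← (B·(1+r))·(1 − 0.03), i.e. B shrinks by the factor (1+r)·0.97 = 0.98811.
This holds for months 1–269. Entering month 270 the balance is $650.25; 3% of the post-interest balance is now below $20.00, so the flat $20.00 minimum applies from here.
From month 270 a fixed $20.00 at rate r clears $650.25 in 51 more payments. Total: 269 + 51 = 320 months.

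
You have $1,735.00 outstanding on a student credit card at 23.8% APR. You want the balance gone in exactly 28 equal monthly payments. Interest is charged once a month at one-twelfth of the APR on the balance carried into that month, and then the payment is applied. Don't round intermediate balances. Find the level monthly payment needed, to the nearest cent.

Monthly rate r = 23.8%/12 = 1.98333% = 0.0198333.
Level-payment amortization: P = B₀·r / (1 − (1+r)^(−n)) = 1735.00·0.0198333 / (1 − 1.01983^(−28)).
Denominator 1 − (1+r)^(−28) = 0.422991353.
P = 34.4108 / 0.422991353 ≈ 81.35.

$81.35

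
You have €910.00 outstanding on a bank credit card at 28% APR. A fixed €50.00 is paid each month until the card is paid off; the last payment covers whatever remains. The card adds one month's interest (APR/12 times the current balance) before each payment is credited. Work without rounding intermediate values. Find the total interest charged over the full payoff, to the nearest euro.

Monthly rate r = 28%/12 = 2.33333% = 0.0233333.
Payoff takes n = ⌈−ln(1 − rB₀/P)/ln(1+r)⌉ = ⌈23.967⌉ = 24 payments; the last is €48.37.
Total paid = 23·€50.00 + €48.37 = €1,198.37.
Total interest = total paid − principal = €1,198.37 − €910.00 = €288.37.

€288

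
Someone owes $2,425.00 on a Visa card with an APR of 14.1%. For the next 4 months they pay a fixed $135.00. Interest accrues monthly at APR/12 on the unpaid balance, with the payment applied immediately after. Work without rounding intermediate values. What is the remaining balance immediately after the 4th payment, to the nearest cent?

$1,991.41

Monthly rate r = 14.1%/12 = 1.175% = 0.01175.
Each month: B ← B·(1+r) − $135.00.
Month 1: interest $28.49; balance after payment $2,318.49.
Month 2: interest $27.24; balance after payment $2,210.74.
Month 3: interest $25.98; balance after payment $2,101.71.
Month 4: interest $24.70; balance after payment $1,991.41.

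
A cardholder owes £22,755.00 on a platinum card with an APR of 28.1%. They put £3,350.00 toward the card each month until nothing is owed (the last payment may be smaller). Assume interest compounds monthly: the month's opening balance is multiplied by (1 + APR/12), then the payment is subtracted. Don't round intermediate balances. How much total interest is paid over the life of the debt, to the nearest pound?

Monthly rate r = 28.1%/12 = 2.34167% = 0.0234167.
Payoff takes n = ⌈−ln(1 − rB₀/P)/ln(1+r)⌉ = ⌈7.484⌉ = 8 payments; the last is £1,631.57.
Total paid = 7·£3,350.00 + £1,631.57 = £25,081.57.
Total interest = total paid − principal = £25,081.57 − £22,755.00 = £2,326.57.

£2,327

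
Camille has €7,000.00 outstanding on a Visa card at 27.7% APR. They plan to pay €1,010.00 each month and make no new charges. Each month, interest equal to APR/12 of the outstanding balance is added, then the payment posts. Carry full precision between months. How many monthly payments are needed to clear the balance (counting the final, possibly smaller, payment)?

Monthly rate r = 27.7%/12 = 2.30833% = 0.0230833.
Recurrence: B ← B·(1+r) − €1,010.00.
Month 1: interest €161.58; balance after payment €6,151.58.
Month 2: interest €142.00; balance after payment €5,283.58.
Closed form: n = −ln(1 − rB₀/P)/ln(1+r) = −ln(0.84002)/ln(1.02308) ≈ 7.639, so the balance reaches zero during payment 8.

8 months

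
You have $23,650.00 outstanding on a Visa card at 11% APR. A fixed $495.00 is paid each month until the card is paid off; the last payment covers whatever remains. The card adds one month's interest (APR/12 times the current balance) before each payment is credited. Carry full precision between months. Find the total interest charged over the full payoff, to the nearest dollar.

$7,607

Monthly rate r = 11%/12 = 0.916667% = 0.00916667.
Payoff takes n = ⌈−ln(1 − rB₀/P)/ln(1+r)⌉ = ⌈63.144⌉ = 64 payments; the last is $71.80.
Total paid = 63·$495.00 + $71.80 = $31,256.80.
Total interest = total paid − principal = $31,256.80 − $23,650.00 = $7,606.80.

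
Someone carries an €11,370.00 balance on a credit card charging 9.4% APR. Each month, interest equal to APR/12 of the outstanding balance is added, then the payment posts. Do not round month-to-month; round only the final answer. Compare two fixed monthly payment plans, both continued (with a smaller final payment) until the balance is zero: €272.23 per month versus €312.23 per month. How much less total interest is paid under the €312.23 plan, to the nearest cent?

€386.92

Monthly rate r = 9.4%/12 = 0.783333% = 0.00783333.
At €272.23/mo: n = ⌈−ln(1 − rB₀/P)/ln(1+r)⌉ = 51 payments (last €213.67); total interest = total paid − €11,370.00 = €2,455.17.
At €312.23/mo: 44 payments (last €12.36); total interest €2,068.25.
Interest saved = €2,455.17 − €2,068.25 = €386.92.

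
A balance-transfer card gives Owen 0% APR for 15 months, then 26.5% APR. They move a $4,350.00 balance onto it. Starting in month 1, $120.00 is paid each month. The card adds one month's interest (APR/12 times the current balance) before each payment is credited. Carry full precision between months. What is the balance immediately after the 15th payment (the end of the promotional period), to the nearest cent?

Promo months 1–15 at r₀ = 0%/12 = 0; months 16+ at r₁ = 26.5%/12 = 0.0220833.
After month 15 (no interest yet): B = $4,350.00 − 15·$120.00 = $2,550.00.

$2,550.00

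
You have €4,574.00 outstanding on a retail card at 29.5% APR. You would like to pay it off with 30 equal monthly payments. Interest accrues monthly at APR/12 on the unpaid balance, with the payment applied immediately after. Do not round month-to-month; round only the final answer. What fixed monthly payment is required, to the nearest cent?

Monthly rate r = 29.5%/12 = 2.45833% = 0.0245833.
Level-payment amortization: P = B₀·r / (1 − (1+r)^(−n)) = 4574.00·0.0245833 / (1 − 1.02458^(−30)).
Denominator 1 − (1+r)^(−30) = 0.517406588.
P = 112.444 / 0.517406588 ≈ 217.32.

€217.32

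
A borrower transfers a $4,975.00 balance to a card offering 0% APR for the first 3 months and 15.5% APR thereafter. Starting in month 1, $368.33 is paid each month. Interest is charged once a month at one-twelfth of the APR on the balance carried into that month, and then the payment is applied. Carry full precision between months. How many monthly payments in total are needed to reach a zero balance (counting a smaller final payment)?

15 payments

Promo months 1–3 at r₀ = 0%/12 = 0; months 4+ at r₁ = 15.5%/12 = 0.0129167.
After month 3 (no interest yet): B = $4,975.00 − 3·$368.33 = $3,870.01.
Then at r₁ with $368.33/mo: n₂ = −ln(1 − r₁·B/P)/ln(1+r₁) ≈ 11.36 → 12 more payments.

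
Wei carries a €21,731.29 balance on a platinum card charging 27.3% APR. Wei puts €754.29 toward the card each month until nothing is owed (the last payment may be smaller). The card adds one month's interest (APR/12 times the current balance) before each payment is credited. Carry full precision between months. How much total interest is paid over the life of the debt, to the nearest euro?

€13,997

Monthly rate r = 27.3%/12 = 2.275% = 0.02275.
Payoff takes n = ⌈−ln(1 − rB₀/P)/ln(1+r)⌉ = ⌈47.364⌉ = 48 payments; the last is €276.90.
Total paid = 47·€754.29 + €276.90 = €35,728.53.
Total interest = total paid − principal = €35,728.53 − €21,731.29 = €13,997.24.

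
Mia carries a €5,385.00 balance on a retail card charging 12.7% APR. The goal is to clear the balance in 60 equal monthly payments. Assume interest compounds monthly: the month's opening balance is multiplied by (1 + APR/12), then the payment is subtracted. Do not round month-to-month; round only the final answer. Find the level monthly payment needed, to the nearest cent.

Monthly rate r = 12.7%/12 = 1.05833% = 0.0105833.
Level-payment amortization: P = B₀·r / (1 − (1+r)^(−n)) = 5385.00·0.0105833 / (1 − 1.01058^(−60)).
Denominator 1 − (1+r)^(−60) = 0.46829333.
P = 56.9913 / 0.46829333 ≈ 121.70.

€121.70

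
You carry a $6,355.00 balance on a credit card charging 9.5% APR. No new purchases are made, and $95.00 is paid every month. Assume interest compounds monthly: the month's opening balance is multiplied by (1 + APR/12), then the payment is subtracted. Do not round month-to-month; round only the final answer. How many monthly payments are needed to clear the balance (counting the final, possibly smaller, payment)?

Monthly rate r = 9.5%/12 = 0.791667% = 0.00791667.
Recurrence: B ← B·(1+r) − $95.00.
Month 1: interest $50.31; balance after payment $6,310.31.
Month 2: interest $49.96; balance after payment $6,265.27.
Closed form: n = −ln(1 − rB₀/P)/ln(1+r) = −ln(0.47042)/ln(1.00792) ≈ 95.636, so the balance reaches zero during payment 96.

96 payments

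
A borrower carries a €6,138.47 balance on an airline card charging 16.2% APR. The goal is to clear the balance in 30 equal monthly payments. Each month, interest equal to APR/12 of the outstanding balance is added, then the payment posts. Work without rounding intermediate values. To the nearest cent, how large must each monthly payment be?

Monthly rate r = 16.2%/12 = 1.35% = 0.0135.
Level-payment amortization: P = B₀·r / (1 − (1+r)^(−n)) = 6138.47·0.0135 / (1 − 1.0135^(−30)).
Denominator 1 − (1+r)^(−30) = 0.331213637.
P = 82.8693 / 0.331213637 ≈ 250.20.

€250.20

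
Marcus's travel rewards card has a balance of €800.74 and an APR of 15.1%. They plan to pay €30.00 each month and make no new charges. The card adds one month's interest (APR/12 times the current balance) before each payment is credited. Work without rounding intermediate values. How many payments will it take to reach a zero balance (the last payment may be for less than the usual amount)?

Monthly rate r = 15.1%/12 = 1.25833% = 0.0125833.
Recurrence: B ← B·(1+r) − €30.00.
Month 1: interest €10.08; balance after payment €780.82.
Month 2: interest €9.83; balance after payment €760.64.
Closed form: n = −ln(1 − rB₀/P)/ln(1+r) = −ln(0.66413)/ln(1.01258) ≈ 32.729, so the balance reaches zero during payment 33.

33 payments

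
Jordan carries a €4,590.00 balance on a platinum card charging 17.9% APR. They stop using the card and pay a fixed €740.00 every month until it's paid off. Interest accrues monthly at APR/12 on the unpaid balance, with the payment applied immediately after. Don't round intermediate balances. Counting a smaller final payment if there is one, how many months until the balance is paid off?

Monthly rate r = 17.9%/12 = 1.49167% = 0.0149167.
Recurrence: B ← B·(1+r) − €740.00.
Month 1: interest €68.47; balance after payment €3,918.47.
Month 2: interest €58.45; balance after payment €3,236.92.
Closed form: n = −ln(1 − rB₀/P)/ln(1+r) = −ln(0.90748)/ln(1.01492) ≈ 6.557, so the balance reaches zero during payment 7.

7 payments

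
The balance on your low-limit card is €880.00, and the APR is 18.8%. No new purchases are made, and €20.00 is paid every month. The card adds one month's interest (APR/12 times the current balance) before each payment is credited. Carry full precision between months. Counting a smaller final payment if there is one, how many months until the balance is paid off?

Monthly rate r = 18.8%/12 = 1.56667% = 0.0156667.
Recurrence: B ← B·(1+r) − €20.00.
Month 1: interest €13.79; balance after payment €873.79.
Month 2: interest €13.69; balance after payment €867.48.
Closed form: n = −ln(1 − rB₀/P)/ln(1+r) = −ln(0.31067)/ln(1.01567) ≈ 75.202, so the balance reaches zero during payment 76.

76 payments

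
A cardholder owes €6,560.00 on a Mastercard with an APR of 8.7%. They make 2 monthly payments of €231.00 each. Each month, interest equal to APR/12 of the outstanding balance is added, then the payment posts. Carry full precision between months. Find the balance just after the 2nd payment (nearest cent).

€6,191.79

Monthly rate r = 8.7%/12 = 0.725% = 0.00725.
Each month: B ← B·(1+r) − €231.00.
Month 1: interest €47.56; balance after payment €6,376.56.
Month 2: interest €46.23; balance after payment €6,191.79.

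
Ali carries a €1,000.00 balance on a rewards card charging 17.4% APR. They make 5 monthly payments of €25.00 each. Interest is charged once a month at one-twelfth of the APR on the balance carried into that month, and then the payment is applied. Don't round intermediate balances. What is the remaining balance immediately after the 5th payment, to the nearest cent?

€945.96

Monthly rate r = 17.4%/12 = 1.45% = 0.0145.
Each month: B ← B·(1+r) − €25.00.
Month 1: interest €14.50; balance after payment €989.50.
Month 2: interest €14.35; balance after payment €978.85.
Month 3: interest €14.19; balance after payment €968.04.
Month 4: interest €14.04; balance after payment €957.08.
Month 5: interest €13.88; balance after payment €945.96.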